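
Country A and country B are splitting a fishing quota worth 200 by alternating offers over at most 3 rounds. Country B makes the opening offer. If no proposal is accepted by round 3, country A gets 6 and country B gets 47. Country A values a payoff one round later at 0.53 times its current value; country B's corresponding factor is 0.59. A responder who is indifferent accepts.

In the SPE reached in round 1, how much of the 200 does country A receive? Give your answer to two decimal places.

Round 3 (country B proposes): country A gets 6 if talks fail, so country B offers 6 and keeps 194.
Round 2 (country A proposes): country B can get 194 next round, worth 0.59 × 194 = 114.46 now; country A offers that and keeps 85.54.
Round 1 (country B proposes): country A can get 85.54 next round, worth 0.53 × 85.54 = 45.3362 now. Country B offers 45.3362 and keeps 200 − 45.3362 = 154.6638.

45.34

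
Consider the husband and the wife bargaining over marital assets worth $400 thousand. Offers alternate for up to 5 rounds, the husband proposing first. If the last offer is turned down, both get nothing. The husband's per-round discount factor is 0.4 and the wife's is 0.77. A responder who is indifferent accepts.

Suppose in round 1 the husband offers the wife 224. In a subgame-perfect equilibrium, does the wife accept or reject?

Reject

Round 5 (the husband proposes): rejection yields 0 for the wife; the husband offers 0 and keeps 400.
Round 4 (the wife proposes): the husband can get 400 next round, worth 0.4 × 400 = 160 now, so the wife offers 160, keeping 240.
Round 3 (the husband proposes): the wife can get 240 next round, worth 0.77 × 240 = 184.8 now; the husband offers that and keeps 215.2.
Round 2 (the wife proposes): the husband can get 215.2 next round, worth 0.4 × 215.2 = 86.08 now; the wife offers that and keeps 313.92.
So by rejecting in round 1, the wife gets 313.92 next round, worth 0.77 × 313.92 = 241.7184 now.
Offer 224 < 241.7184, so the wife rejects.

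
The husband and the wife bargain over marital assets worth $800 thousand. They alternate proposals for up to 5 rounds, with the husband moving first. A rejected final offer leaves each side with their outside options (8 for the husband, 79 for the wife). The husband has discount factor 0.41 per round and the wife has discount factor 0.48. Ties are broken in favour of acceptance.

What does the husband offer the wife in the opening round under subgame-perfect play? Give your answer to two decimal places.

274.21

Round 5 (the husband proposes): the wife gets 79 if talks fail, so the husband offers 79 and keeps 721.
Round 4 (the wife proposes): the husband can get 721 next round, worth 0.41 × 721 = 295.61 now; the wife offers that and keeps 504.39.
Round 3 (the husband proposes): the wife can get 504.39 next round, worth 0.48 × 504.39 = 242.1072 now; the husband offers that and keeps 557.8928.
Round 2 (the wife proposes): the husband can get 557.8928 next round, worth 0.41 × 557.8928 = 228.736048 now. The wife offers 228.736048 and keeps 800 − 228.736048 = 571.263952.
Round 1 (the husband proposes): the wife can get 571.263952 next round, worth 0.48 × 571.263952 = 274.20669696 now; the husband offers that and keeps 525.79330304.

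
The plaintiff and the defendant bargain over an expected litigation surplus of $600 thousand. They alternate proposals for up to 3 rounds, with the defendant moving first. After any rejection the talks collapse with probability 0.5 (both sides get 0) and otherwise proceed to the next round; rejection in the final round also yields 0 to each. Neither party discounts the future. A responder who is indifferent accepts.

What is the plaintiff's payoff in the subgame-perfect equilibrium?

150

By backward induction:
Round 3 (the defendant proposes): rejection yields 0 for the plaintiff; the defendant offers 0 and keeps 600.
Round 2 (the plaintiff proposes): rejecting gives the defendant an expected 0.5 × 600 = 300. The plaintiff offers 300 and keeps 600 − 300 = 300.
Round 1 (the defendant proposes): rejecting gives the plaintiff an expected 0.5 × 300 = 150; the defendant offers that and keeps 450.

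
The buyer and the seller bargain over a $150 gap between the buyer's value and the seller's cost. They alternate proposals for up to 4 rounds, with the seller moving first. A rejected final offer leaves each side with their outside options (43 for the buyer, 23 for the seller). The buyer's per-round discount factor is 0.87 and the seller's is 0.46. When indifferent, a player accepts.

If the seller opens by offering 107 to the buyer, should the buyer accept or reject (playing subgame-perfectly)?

Reject

Round 4 (the buyer proposes): the seller gets 23 if talks fail, so the buyer offers 23 and keeps 127.
Round 3 (the seller proposes): the buyer can get 127 next round, worth 0.87 × 127 = 110.49 now, so the seller offers 110.49, keeping 39.51.
Round 2 (the buyer proposes): the seller can get 39.51 next round, worth 0.46 × 39.51 = 18.1746 now. The buyer offers 18.1746 and keeps 150 − 18.1746 = 131.8254.
So by rejecting in round 1, the buyer gets 131.8254 next round, worth 0.87 × 131.8254 = 114.688098 now.
Offer 107 < 114.688098, so the buyer rejects.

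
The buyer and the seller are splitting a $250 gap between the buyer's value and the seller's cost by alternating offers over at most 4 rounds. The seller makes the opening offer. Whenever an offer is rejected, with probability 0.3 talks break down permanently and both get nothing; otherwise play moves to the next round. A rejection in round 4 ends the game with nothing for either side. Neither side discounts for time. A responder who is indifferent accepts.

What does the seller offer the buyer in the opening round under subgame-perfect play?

By backward induction:
Round 4 (the buyer proposes): the seller will accept anything ≥ 0, so the buyer offers 0 and keeps 250.
Round 3 (the seller proposes): rejecting gives the buyer an expected 0.7 × 250 = 175; the seller offers that and keeps 75.
Round 2 (the buyer proposes): rejecting gives the seller an expected 0.7 × 75 = 52.5; the buyer offers that and keeps 197.5.
Round 1 (the seller proposes): rejecting gives the buyer an expected 0.7 × 197.5 = 138.25, so the seller offers 138.25, keeping 111.75.

138.25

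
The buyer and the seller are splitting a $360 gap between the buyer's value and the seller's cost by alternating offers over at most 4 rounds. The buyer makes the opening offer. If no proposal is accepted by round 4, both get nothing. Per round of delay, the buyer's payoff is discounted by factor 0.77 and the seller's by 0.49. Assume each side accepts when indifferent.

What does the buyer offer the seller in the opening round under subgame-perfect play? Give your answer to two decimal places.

107.13

Round 4 (the seller proposes): the buyer will accept anything ≥ 0, so the seller offers 0 and keeps 360.
Round 3 (the buyer proposes): the seller can get 360 next round, worth 0.49 × 360 = 176.4 now. The buyer offers 176.4 and keeps 360 − 176.4 = 183.6.
Round 2 (the seller proposes): the buyer can get 183.6 next round, worth 0.77 × 183.6 = 141.372 now. The seller offers 141.372 and keeps 360 − 141.372 = 218.628.
Round 1 (the buyer proposes): the seller can get 218.628 next round, worth 0.49 × 218.628 = 107.12772 now, so the buyer offers 107.12772, keeping 252.87228.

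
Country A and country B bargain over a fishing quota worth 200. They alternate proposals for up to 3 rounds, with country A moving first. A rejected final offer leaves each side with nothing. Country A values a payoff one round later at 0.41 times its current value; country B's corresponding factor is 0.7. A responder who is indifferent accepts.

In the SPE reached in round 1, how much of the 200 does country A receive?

Round 3 (country A proposes): country B will accept anything ≥ 0, so country A offers 0 and keeps 200.
Round 2 (country B proposes): country A can get 200 next round, worth 0.41 × 200 = 82 now; country B offers that and keeps 118.
Round 1 (country A proposes): country B can get 118 next round, worth 0.7 × 118 = 82.6 now. Country A offers 82.6 and keeps 200 − 82.6 = 117.4.

117.4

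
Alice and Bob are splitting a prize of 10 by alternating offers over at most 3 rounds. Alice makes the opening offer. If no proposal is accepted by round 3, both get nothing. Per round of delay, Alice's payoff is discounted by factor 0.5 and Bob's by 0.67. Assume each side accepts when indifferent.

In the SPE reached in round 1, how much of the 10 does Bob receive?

Work backward from the last round.
Round 3 (Alice proposes): Bob will accept anything ≥ 0, so Alice offers 0 and keeps 10.
Round 2 (Bob proposes): Alice can get 10 next round, worth 0.5 × 10 = 5 now, so Bob offers 5, keeping 5.
Round 1 (Alice proposes): Bob can get 5 next round, worth 0.67 × 5 = 3.35 now. Alice offers 3.35 and keeps 10 − 3.35 = 6.65.

3.35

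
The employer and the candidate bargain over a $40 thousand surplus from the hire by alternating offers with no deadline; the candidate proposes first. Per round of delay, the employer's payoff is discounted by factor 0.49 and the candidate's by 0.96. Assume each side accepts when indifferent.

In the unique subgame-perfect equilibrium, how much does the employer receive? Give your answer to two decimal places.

When the candidate proposes, the employer accepts any offer worth at least 0.49 times what the employer would get by proposing next round; and vice versa.
This gives x = 40 − 0.49y and y = 40 − 0.96x, where x and y are each side's share when it proposes.
Hence (1 − 0.49·0.96)x = 40(1 − 0.49), i.e. 0.5296·x = 20.4.
x ≈ 38.5196; the employer's share is 40 − x ≈ 1.4804.

1.48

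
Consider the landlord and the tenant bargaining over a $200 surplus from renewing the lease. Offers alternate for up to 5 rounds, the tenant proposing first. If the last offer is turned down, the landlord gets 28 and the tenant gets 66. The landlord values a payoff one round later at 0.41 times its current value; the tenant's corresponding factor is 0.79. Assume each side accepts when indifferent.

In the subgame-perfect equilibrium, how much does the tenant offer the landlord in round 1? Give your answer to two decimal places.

Round 5 (the tenant proposes): the landlord gets 28 if talks fail, so the tenant offers 28 and keeps 172.
Round 4 (the landlord proposes): the tenant can get 172 next round, worth 0.79 × 172 = 135.88 now; the landlord offers that and keeps 64.12.
Round 3 (the tenant proposes): the landlord can get 64.12 next round, worth 0.41 × 64.12 = 26.2892 now; the tenant offers that and keeps 173.7108.
Round 2 (the landlord proposes): the tenant can get 173.7108 next round, worth 0.79 × 173.7108 = 137.231532 now. The landlord offers 137.231532 and keeps 200 − 137.231532 = 62.768468.
Round 1 (the tenant proposes): the landlord can get 62.768468 next round, worth 0.41 × 62.768468 = 25.73507188 now. The tenant offers 25.73507188 and keeps 200 − 25.73507188 = 174.26492812.

25.74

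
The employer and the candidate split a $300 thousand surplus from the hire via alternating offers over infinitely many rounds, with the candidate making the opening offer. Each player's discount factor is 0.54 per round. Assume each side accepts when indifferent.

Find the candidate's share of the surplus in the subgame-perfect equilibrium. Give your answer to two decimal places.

194.81

Let x be the candidate's share when the candidate proposes and y be the employer's share when the employer proposes.
The employer accepts iff offered ≥ 0.54·y, so x = 300 − 0.54y. Symmetrically y = 300 − 0.54x.
Substituting: x = 300 − 0.54(300 − 0.54x), giving x(1 − 0.54·0.54) = 300(1 − 0.54).
So x = 300 × 0.46 / 0.7084 ≈ 194.8052, and the employer receives 300 − x ≈ 105.1948.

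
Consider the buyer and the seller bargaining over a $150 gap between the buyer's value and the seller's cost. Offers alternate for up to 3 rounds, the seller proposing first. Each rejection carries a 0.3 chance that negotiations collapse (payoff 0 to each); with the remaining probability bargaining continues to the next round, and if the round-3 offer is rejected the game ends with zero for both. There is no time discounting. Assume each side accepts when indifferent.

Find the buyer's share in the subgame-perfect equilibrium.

Round 3 (the seller proposes): rejection yields 0 for the buyer; the seller offers 0 and keeps 150.
Round 2 (the buyer proposes): rejecting gives the seller an expected 0.7 × 150 = 105; the buyer offers that and keeps 45.
Round 1 (the seller proposes): rejecting gives the buyer an expected 0.7 × 45 = 31.5, so the seller offers 31.5, keeping 118.5.

31.5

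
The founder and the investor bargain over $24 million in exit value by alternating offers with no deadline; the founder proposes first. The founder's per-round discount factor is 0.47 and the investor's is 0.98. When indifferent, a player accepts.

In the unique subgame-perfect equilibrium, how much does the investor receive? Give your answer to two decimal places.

23.11

In a stationary SPE each proposer offers the other exactly their discounted continuation value.
If the founder keeps x when proposing and the investor keeps y when proposing, then x = 24 − 0.98y and y = 24 − 0.47x.
Solving: x = 24(1 − 0.98) / (1 − 0.47·0.98) = 0.48 / 0.5394 ≈ 0.8899.
The investor gets 24 − 0.8899 ≈ 23.1101.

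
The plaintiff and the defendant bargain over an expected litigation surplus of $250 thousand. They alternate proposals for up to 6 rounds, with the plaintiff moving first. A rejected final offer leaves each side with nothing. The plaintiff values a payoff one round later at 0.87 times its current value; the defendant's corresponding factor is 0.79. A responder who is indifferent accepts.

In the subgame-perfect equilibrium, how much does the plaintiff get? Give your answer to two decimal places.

113.38

Solve by backward induction from round 6.
Round 6 (the defendant proposes): the plaintiff will accept anything ≥ 0, so the defendant offers 0 and keeps 250.
Round 5 (the plaintiff proposes): the defendant can get 250 next round, worth 0.79 × 250 = 197.5 now. The plaintiff offers 197.5 and keeps 250 − 197.5 = 52.5.
Round 4 (the defendant proposes): the plaintiff can get 52.5 next round, worth 0.87 × 52.5 = 45.675 now, so the defendant offers 45.675, keeping 204.325.
Round 3 (the plaintiff proposes): the defendant can get 204.325 next round, worth 0.79 × 204.325 = 161.41675 now; the plaintiff offers that and keeps 88.58325.
Round 2 (the defendant proposes): the plaintiff can get 88.58325 next round, worth 0.87 × 88.58325 = 77.0674275 now. The defendant offers 77.0674275 and keeps 250 − 77.0674275 = 172.9325725.
Round 1 (the plaintiff proposes): the defendant can get 172.9325725 next round, worth 0.79 × 172.9325725 = 136.616732275 now, so the plaintiff offers 136.616732275, keeping 113.383267725.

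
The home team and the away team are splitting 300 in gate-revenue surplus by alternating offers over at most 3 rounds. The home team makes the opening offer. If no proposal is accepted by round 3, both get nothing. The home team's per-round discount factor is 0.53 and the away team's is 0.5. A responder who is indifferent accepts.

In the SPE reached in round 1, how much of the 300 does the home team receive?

Round 3 (the home team proposes): rejection yields 0 for the away team; the home team offers 0 and keeps 300.
Round 2 (the away team proposes): the home team can get 300 next round, worth 0.53 × 300 = 159 now, so the away team offers 159, keeping 141.
Round 1 (the home team proposes): the away team can get 141 next round, worth 0.5 × 141 = 70.5 now, so the home team offers 70.5, keeping 229.5.

229.5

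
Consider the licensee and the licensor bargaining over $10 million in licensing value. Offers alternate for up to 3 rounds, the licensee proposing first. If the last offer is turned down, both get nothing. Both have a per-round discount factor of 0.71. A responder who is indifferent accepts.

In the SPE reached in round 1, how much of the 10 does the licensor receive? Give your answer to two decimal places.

Round 3 (the licensee proposes): the licensor will accept anything ≥ 0, so the licensee offers 0 and keeps 10.
Round 2 (the licensor proposes): the licensee can get 10 next round, worth 0.71 × 10 = 7.1 now, so the licensor offers 7.1, keeping 2.9.
Round 1 (the licensee proposes): the licensor can get 2.9 next round, worth 0.71 × 2.9 = 2.059 now. The licensee offers 2.059 and keeps 10 − 2.059 = 7.941.

2.06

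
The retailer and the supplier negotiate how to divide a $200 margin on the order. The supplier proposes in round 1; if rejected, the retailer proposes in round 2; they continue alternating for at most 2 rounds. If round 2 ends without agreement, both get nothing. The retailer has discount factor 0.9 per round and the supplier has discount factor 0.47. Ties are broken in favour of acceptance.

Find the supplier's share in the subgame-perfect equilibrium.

20

Round 2 (the retailer proposes): the supplier will accept anything ≥ 0, so the retailer offers 0 and keeps 200.
Round 1 (the supplier proposes): the retailer can get 200 next round, worth 0.9 × 200 = 180 now. The supplier offers 180 and keeps 200 − 180 = 20.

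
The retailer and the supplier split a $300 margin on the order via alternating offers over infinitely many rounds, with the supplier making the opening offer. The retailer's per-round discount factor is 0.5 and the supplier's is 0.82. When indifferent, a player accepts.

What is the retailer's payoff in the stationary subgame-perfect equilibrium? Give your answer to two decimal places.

Let x be the supplier's share when the supplier proposes and y be the retailer's share when the retailer proposes.
The retailer accepts iff offered ≥ 0.5·y, so x = 300 − 0.5y. Symmetrically y = 300 − 0.82x.
Substituting: x = 300 − 0.5(300 − 0.82x), giving x(1 − 0.82·0.5) = 300(1 − 0.5).
So x = 300 × 0.5 / 0.59 ≈ 254.2373, and the retailer receives 300 − x ≈ 45.7627.

45.76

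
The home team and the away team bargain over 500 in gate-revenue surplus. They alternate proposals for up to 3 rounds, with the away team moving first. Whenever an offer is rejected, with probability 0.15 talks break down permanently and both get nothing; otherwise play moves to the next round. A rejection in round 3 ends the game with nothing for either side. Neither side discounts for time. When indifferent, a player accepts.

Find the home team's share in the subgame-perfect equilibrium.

By backward induction:
Round 3 (the away team proposes): the home team will accept anything ≥ 0, so the away team offers 0 and keeps 500.
Round 2 (the home team proposes): rejecting gives the away team an expected 0.85 × 500 = 425, so the home team offers 425, keeping 75.
Round 1 (the away team proposes): rejecting gives the home team an expected 0.85 × 75 = 63.75, so the away team offers 63.75, keeping 436.25.

63.75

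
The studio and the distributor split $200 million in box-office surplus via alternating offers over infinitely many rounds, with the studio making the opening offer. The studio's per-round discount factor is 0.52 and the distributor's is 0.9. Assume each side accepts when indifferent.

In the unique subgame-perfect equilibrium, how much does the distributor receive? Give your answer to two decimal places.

162.41

Let x be the studio's share when the studio proposes and y be the distributor's share when the distributor proposes.
The distributor accepts iff offered ≥ 0.9·y, so x = 200 − 0.9y. Symmetrically y = 200 − 0.52x.
Substituting: x = 200 − 0.9(200 − 0.52x), giving x(1 − 0.52·0.9) = 200(1 − 0.9).
So x = 200 × 0.1 / 0.532 ≈ 37.5940, and the distributor receives 200 − x ≈ 162.4060.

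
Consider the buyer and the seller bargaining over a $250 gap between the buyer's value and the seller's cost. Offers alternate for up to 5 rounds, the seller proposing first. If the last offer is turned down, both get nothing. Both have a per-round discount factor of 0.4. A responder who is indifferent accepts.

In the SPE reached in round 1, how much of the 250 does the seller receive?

180.4

Round 5 (the seller proposes): the buyer will accept anything ≥ 0, so the seller offers 0 and keeps 250.
Round 4 (the buyer proposes): the seller can get 250 next round, worth 0.4 × 250 = 100 now. The buyer offers 100 and keeps 250 − 100 = 150.
Round 3 (the seller proposes): the buyer can get 150 next round, worth 0.4 × 150 = 60 now, so the seller offers 60, keeping 190.
Round 2 (the buyer proposes): the seller can get 190 next round, worth 0.4 × 190 = 76 now. The buyer offers 76 and keeps 250 − 76 = 174.
Round 1 (the seller proposes): the buyer can get 174 next round, worth 0.4 × 174 = 69.6 now; the seller offers that and keeps 180.4.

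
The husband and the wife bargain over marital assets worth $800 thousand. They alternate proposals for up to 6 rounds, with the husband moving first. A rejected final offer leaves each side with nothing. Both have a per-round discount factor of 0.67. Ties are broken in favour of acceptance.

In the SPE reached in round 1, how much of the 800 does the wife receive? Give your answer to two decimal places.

Round 6 (the wife proposes): rejection yields 0 for the husband; the wife offers 0 and keeps 800.
Round 5 (the husband proposes): the wife can get 800 next round, worth 0.67 × 800 = 536 now. The husband offers 536 and keeps 800 − 536 = 264.
Round 4 (the wife proposes): the husband can get 264 next round, worth 0.67 × 264 = 176.88 now. The wife offers 176.88 and keeps 800 − 176.88 = 623.12.
Round 3 (the husband proposes): the wife can get 623.12 next round, worth 0.67 × 623.12 = 417.4904 now. The husband offers 417.4904 and keeps 800 − 417.4904 = 382.5096.
Round 2 (the wife proposes): the husband can get 382.5096 next round, worth 0.67 × 382.5096 = 256.281432 now, so the wife offers 256.281432, keeping 543.718568.
Round 1 (the husband proposes): the wife can get 543.718568 next round, worth 0.67 × 543.718568 = 364.29144056 now; the husband offers that and keeps 435.70855944.

364.29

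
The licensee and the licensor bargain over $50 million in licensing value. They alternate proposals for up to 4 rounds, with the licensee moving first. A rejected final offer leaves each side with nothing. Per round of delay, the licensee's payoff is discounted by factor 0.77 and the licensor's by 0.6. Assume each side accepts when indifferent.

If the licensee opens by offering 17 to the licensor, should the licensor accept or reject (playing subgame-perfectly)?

Reject

Round 4 (the licensor proposes): rejection yields 0 for the licensee; the licensor offers 0 and keeps 50.
Round 3 (the licensee proposes): the licensor can get 50 next round, worth 0.6 × 50 = 30 now; the licensee offers that and keeps 20.
Round 2 (the licensor proposes): the licensee can get 20 next round, worth 0.77 × 20 = 15.4 now; the licensor offers that and keeps 34.6.
So by rejecting in round 1, the licensor gets 34.6 next round, worth 0.6 × 34.6 = 20.76 now.
Offer 17 < 20.76, so the licensor rejects.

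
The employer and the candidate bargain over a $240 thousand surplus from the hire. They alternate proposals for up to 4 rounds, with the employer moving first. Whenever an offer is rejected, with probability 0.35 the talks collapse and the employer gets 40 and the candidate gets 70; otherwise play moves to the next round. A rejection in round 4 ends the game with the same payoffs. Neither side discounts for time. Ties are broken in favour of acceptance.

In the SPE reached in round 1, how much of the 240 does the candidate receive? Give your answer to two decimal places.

Round 4 (the candidate proposes): the employer gets 40 if talks fail, so the candidate offers 40 and keeps 200.
Round 3 (the employer proposes): rejecting gives the candidate an expected 0.65 × 200 + 0.35 × 70 = 154.5; the employer offers that and keeps 85.5.
Round 2 (the candidate proposes): rejecting gives the employer an expected 0.65 × 85.5 + 0.35 × 40 = 69.575; the candidate offers that and keeps 170.425.
Round 1 (the employer proposes): rejecting gives the candidate an expected 0.65 × 170.425 + 0.35 × 70 = 135.27625; the employer offers that and keeps 104.72375.

135.28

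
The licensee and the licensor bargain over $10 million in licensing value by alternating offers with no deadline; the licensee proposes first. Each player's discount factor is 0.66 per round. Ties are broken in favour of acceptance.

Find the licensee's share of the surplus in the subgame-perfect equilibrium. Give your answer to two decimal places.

6.02

In a stationary SPE each proposer offers the other exactly their discounted continuation value.
If the licensee keeps x when proposing and the licensor keeps y when proposing, then x = 10 − 0.66y and y = 10 − 0.66x.
Solving: x = 10(1 − 0.66) / (1 − 0.66·0.66) = 3.4 / 0.5644 ≈ 6.0241.
The licensor gets 10 − 6.0241 ≈ 3.9759.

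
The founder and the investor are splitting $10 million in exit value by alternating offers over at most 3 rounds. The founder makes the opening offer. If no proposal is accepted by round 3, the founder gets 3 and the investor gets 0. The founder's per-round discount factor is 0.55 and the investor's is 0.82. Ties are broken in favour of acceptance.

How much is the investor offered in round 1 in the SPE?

3.69

Work backward from the last round.
Round 3 (the founder proposes): the investor will accept anything ≥ 0, so the founder offers 0 and keeps 10.
Round 2 (the investor proposes): the founder can get 10 next round, worth 0.55 × 10 = 5.5 now; the investor offers that and keeps 4.5.
Round 1 (the founder proposes): the investor can get 4.5 next round, worth 0.82 × 4.5 = 3.69 now, so the founder offers 3.69, keeping 6.31.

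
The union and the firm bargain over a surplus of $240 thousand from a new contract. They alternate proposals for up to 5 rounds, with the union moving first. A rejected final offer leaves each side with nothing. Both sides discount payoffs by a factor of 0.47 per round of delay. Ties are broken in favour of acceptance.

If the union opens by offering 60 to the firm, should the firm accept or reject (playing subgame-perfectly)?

Round 5 (the union proposes): rejection yields 0 for the firm; the union offers 0 and keeps 240.
Round 4 (the firm proposes): the union can get 240 next round, worth 0.47 × 240 = 112.8 now; the firm offers that and keeps 127.2.
Round 3 (the union proposes): the firm can get 127.2 next round, worth 0.47 × 127.2 = 59.784 now, so the union offers 59.784, keeping 180.216.
Round 2 (the firm proposes): the union can get 180.216 next round, worth 0.47 × 180.216 = 84.70152 now, so the firm offers 84.70152, keeping 155.29848.
So by rejecting in round 1, the firm gets 155.29848 next round, worth 0.47 × 155.29848 = 72.9902856 now.
Offer 60 < 72.9902856, so the firm rejects.

Reject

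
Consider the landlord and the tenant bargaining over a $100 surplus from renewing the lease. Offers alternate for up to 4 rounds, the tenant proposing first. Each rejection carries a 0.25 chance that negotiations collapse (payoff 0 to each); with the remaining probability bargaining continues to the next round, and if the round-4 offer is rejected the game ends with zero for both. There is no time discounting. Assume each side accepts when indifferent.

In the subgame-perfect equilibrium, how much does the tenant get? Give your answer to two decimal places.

By backward induction:
Round 4 (the landlord proposes): rejection yields 0 for the tenant; the landlord offers 0 and keeps 100.
Round 3 (the tenant proposes): rejecting gives the landlord an expected 0.75 × 100 = 75, so the tenant offers 75, keeping 25.
Round 2 (the landlord proposes): rejecting gives the tenant an expected 0.75 × 25 = 18.75, so the landlord offers 18.75, keeping 81.25.
Round 1 (the tenant proposes): rejecting gives the landlord an expected 0.75 × 81.25 = 60.9375, so the tenant offers 60.9375, keeping 39.0625.

39.06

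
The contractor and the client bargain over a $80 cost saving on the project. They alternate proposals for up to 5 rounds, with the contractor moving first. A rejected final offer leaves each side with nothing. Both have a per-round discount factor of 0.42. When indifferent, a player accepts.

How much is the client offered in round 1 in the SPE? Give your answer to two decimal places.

Round 5 (the contractor proposes): rejection yields 0 for the client; the contractor offers 0 and keeps 80.
Round 4 (the client proposes): the contractor can get 80 next round, worth 0.42 × 80 = 33.6 now. The client offers 33.6 and keeps 80 − 33.6 = 46.4.
Round 3 (the contractor proposes): the client can get 46.4 next round, worth 0.42 × 46.4 = 19.488 now; the contractor offers that and keeps 60.512.
Round 2 (the client proposes): the contractor can get 60.512 next round, worth 0.42 × 60.512 = 25.41504 now, so the client offers 25.41504, keeping 54.58496.
Round 1 (the contractor proposes): the client can get 54.58496 next round, worth 0.42 × 54.58496 = 22.9256832 now, so the contractor offers 22.9256832, keeping 57.0743168.

22.93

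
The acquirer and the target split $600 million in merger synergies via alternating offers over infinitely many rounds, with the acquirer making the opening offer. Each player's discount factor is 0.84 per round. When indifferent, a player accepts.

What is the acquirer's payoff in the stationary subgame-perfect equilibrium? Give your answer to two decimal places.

When the acquirer proposes, the target accepts any offer worth at least 0.84 times what the target would get by proposing next round; and vice versa.
This gives x = 600 − 0.84y and y = 600 − 0.84x, where x and y are each side's share when it proposes.
Hence (1 − 0.84·0.84)x = 600(1 − 0.84), i.e. 0.2944·x = 96.
x ≈ 326.0870; the target's share is 600 − x ≈ 273.9130.

326.09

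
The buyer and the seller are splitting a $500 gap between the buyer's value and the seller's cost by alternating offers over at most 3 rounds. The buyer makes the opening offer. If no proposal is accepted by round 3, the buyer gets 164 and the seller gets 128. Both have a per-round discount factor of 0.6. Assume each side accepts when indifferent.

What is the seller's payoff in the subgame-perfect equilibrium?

Round 3 (the buyer proposes): the seller gets 128 if talks fail, so the buyer offers 128 and keeps 372.
Round 2 (the seller proposes): the buyer can get 372 next round, worth 0.6 × 372 = 223.2 now; the seller offers that and keeps 276.8.
Round 1 (the buyer proposes): the seller can get 276.8 next round, worth 0.6 × 276.8 = 166.08 now; the buyer offers that and keeps 333.92.

166.08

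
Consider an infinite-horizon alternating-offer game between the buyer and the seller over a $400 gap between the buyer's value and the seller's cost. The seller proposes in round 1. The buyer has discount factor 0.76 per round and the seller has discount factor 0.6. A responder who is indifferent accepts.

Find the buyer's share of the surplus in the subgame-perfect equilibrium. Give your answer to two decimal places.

223.53

In a stationary SPE each proposer offers the other exactly their discounted continuation value.
If the seller keeps x when proposing and the buyer keeps y when proposing, then x = 400 − 0.76y and y = 400 − 0.6x.
Solving: x = 400(1 − 0.76) / (1 − 0.6·0.76) = 96 / 0.544 ≈ 176.4706.
The buyer gets 400 − 176.4706 ≈ 223.5294.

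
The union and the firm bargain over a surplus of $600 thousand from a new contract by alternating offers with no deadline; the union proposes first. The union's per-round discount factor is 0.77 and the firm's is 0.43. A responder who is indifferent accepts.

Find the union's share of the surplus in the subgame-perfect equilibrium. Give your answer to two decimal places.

511.29

Let x be the union's share when the union proposes and y be the firm's share when the firm proposes.
The firm accepts iff offered ≥ 0.43·y, so x = 600 − 0.43y. Symmetrically y = 600 − 0.77x.
Substituting: x = 600 − 0.43(600 − 0.77x), giving x(1 − 0.77·0.43) = 600(1 − 0.43).
So x = 600 × 0.57 / 0.6689 ≈ 511.2872, and the firm receives 600 − x ≈ 88.7128.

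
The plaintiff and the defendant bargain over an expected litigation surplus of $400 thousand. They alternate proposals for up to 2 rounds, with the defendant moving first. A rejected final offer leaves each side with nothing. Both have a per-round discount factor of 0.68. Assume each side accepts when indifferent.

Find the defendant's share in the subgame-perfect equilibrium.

128

By backward induction:
Round 2 (the plaintiff proposes): the defendant will accept anything ≥ 0, so the plaintiff offers 0 and keeps 400.
Round 1 (the defendant proposes): the plaintiff can get 400 next round, worth 0.68 × 400 = 272 now. The defendant offers 272 and keeps 400 − 272 = 128.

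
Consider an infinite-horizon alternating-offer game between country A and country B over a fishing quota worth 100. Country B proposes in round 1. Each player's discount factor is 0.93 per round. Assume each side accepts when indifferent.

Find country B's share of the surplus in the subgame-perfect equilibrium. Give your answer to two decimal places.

51.81

When country B proposes, country A accepts any offer worth at least 0.93 times what country A would get by proposing next round; and vice versa.
This gives x = 100 − 0.93y and y = 100 − 0.93x, where x and y are each side's share when it proposes.
Hence (1 − 0.93·0.93)x = 100(1 − 0.93), i.e. 0.1351·x = 7.
x ≈ 51.8135; country A's share is 100 − x ≈ 48.1865.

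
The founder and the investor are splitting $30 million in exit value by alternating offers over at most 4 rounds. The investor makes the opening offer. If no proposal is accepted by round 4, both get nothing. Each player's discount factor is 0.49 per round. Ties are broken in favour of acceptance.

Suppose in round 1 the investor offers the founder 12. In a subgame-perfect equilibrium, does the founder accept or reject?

Round 4 (the founder proposes): rejection yields 0 for the investor; the founder offers 0 and keeps 30.
Round 3 (the investor proposes): the founder can get 30 next round, worth 0.49 × 30 = 14.7 now. The investor offers 14.7 and keeps 30 − 14.7 = 15.3.
Round 2 (the founder proposes): the investor can get 15.3 next round, worth 0.49 × 15.3 = 7.497 now, so the founder offers 7.497, keeping 22.503.
So by rejecting in round 1, the founder gets 22.503 next round, worth 0.49 × 22.503 = 11.02647 now.
Offer 12 ≥ 11.02647, so the founder accepts.

Accept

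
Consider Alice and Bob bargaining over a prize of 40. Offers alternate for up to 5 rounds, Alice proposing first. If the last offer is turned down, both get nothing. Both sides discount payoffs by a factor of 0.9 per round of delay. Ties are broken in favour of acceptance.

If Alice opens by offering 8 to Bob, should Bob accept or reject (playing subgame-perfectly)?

Accept

Round 5 (Alice proposes): rejection yields 0 for Bob; Alice offers 0 and keeps 40.
Round 4 (Bob proposes): Alice can get 40 next round, worth 0.9 × 40 = 36 now. Bob offers 36 and keeps 40 − 36 = 4.
Round 3 (Alice proposes): Bob can get 4 next round, worth 0.9 × 4 = 3.6 now, so Alice offers 3.6, keeping 36.4.
Round 2 (Bob proposes): Alice can get 36.4 next round, worth 0.9 × 36.4 = 32.76 now, so Bob offers 32.76, keeping 7.24.
So by rejecting in round 1, Bob gets 7.24 next round, worth 0.9 × 7.24 = 6.516 now.
Offer 8 ≥ 6.516, so Bob accepts.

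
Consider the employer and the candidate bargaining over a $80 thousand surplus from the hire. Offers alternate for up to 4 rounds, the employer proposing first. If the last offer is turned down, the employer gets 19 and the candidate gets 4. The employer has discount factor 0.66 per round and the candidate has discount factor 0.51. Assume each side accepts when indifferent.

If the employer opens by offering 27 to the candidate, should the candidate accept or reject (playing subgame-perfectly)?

Round 4 (the candidate proposes): the employer gets 19 if talks fail, so the candidate offers 19 and keeps 61.
Round 3 (the employer proposes): the candidate can get 61 next round, worth 0.51 × 61 = 31.11 now. The employer offers 31.11 and keeps 80 − 31.11 = 48.89.
Round 2 (the candidate proposes): the employer can get 48.89 next round, worth 0.66 × 48.89 = 32.2674 now; the candidate offers that and keeps 47.7326.
So by rejecting in round 1, the candidate gets 47.7326 next round, worth 0.51 × 47.7326 = 24.343626 now.
Offer 27 ≥ 24.343626, so the candidate accepts.

Accept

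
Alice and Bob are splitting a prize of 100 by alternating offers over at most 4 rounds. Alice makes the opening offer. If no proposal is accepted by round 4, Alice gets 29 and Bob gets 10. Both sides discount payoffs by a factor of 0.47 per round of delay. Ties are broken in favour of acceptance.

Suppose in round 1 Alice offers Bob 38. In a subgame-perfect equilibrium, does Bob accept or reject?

Accept

Work out Bob's continuation value if the offer is rejected.
Round 4 (Bob proposes): Alice gets 29 if talks fail, so Bob offers 29 and keeps 71.
Round 3 (Alice proposes): Bob can get 71 next round, worth 0.47 × 71 = 33.37 now. Alice offers 33.37 and keeps 100 − 33.37 = 66.63.
Round 2 (Bob proposes): Alice can get 66.63 next round, worth 0.47 × 66.63 = 31.3161 now, so Bob offers 31.3161, keeping 68.6839.
So by rejecting in round 1, Bob gets 68.6839 next round, worth 0.47 × 68.6839 = 32.281433 now.
Offer 38 ≥ 32.281433, so Bob accepts.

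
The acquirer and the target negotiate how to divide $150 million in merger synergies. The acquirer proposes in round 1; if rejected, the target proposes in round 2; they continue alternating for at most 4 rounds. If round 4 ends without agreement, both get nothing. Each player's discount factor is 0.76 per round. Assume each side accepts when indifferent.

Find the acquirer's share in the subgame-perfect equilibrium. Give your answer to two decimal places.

Round 4 (the target proposes): rejection yields 0 for the acquirer; the target offers 0 and keeps 150.
Round 3 (the acquirer proposes): the target can get 150 next round, worth 0.76 × 150 = 114 now. The acquirer offers 114 and keeps 150 − 114 = 36.
Round 2 (the target proposes): the acquirer can get 36 next round, worth 0.76 × 36 = 27.36 now; the target offers that and keeps 122.64.
Round 1 (the acquirer proposes): the target can get 122.64 next round, worth 0.76 × 122.64 = 93.2064 now, so the acquirer offers 93.2064, keeping 56.7936.

56.79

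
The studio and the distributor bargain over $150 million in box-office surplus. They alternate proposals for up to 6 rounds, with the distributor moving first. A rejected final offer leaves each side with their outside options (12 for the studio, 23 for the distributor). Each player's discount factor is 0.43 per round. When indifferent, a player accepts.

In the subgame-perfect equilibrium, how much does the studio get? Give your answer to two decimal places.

45.43

Round 6 (the studio proposes): the distributor gets 23 if talks fail, so the studio offers 23 and keeps 127.
Round 5 (the distributor proposes): the studio can get 127 next round, worth 0.43 × 127 = 54.61 now. The distributor offers 54.61 and keeps 150 − 54.61 = 95.39.
Round 4 (the studio proposes): the distributor can get 95.39 next round, worth 0.43 × 95.39 = 41.0177 now, so the studio offers 41.0177, keeping 108.9823.
Round 3 (the distributor proposes): the studio can get 108.9823 next round, worth 0.43 × 108.9823 = 46.862389 now, so the distributor offers 46.862389, keeping 103.137611.
Round 2 (the studio proposes): the distributor can get 103.137611 next round, worth 0.43 × 103.137611 = 44.34917273 now, so the studio offers 44.34917273, keeping 105.65082727.
Round 1 (the distributor proposes): the studio can get 105.65082727 next round, worth 0.43 × 105.65082727 = 45.4298557261 now; the distributor offers that and keeps 104.5701442739.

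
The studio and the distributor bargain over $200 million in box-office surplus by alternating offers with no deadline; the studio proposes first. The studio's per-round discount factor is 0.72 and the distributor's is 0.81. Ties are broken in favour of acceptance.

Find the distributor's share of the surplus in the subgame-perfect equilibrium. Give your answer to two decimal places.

Let x be the studio's share when the studio proposes and y be the distributor's share when the distributor proposes.
The distributor accepts iff offered ≥ 0.81·y, so x = 200 − 0.81y. Symmetrically y = 200 − 0.72x.
Substituting: x = 200 − 0.81(200 − 0.72x), giving x(1 − 0.72·0.81) = 200(1 − 0.81).
So x = 200 × 0.19 / 0.4168 ≈ 91.1708, and the distributor receives 200 − x ≈ 108.8292.

108.83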